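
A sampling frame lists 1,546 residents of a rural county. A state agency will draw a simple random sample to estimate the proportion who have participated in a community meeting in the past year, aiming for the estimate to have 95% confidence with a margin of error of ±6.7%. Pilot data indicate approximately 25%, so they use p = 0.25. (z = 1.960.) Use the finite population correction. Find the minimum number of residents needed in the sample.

146

Unadjusted: n₀ = 1.960² × 0.25 × 0.75 / 0.067² ≈ 160.46, so n₀ = 161.
Finite population correction with N = 1,546: n = n₀ / (1 + (n₀−1)/N) = 161 / (1 + 160/1546) = 161 / 1.1035 ≈ 145.90.
Rounding up, n = 146.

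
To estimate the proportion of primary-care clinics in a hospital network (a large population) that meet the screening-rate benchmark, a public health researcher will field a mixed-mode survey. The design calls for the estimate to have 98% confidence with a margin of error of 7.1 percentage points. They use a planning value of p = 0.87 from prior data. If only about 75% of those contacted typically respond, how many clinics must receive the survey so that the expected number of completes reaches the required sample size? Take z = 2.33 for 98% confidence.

Completed interviews needed: n₀ = 2.33² × 0.1131 / 0.071² ≈ 121.80 → 122.
At a 75% response rate, contacts needed = 122 / 0.75 ≈ 162.67 → 163.

163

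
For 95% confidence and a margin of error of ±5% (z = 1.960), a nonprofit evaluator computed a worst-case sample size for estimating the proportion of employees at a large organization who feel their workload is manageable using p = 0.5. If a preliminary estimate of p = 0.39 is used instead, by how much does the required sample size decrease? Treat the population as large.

Conservative (p = 0.5): n = 1.960² × 0.25 / 0.050² ≈ 384.16 → 385.
Using p = 0.39: p(1−p) = 0.2379, so n = 1.960² × 0.2379 / 0.050² ≈ 365.57 → 366.
Reduction: 385 − 366 = 19.

19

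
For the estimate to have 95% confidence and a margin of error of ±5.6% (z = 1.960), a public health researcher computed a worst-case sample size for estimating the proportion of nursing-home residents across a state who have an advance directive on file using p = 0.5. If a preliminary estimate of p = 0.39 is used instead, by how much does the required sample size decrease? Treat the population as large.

Conservative (p = 0.5): n = 1.960² × 0.25 / 0.056² ≈ 306.25 → 307.
Using p = 0.39: p(1−p) = 0.2379, so n = 1.960² × 0.2379 / 0.056² ≈ 291.43 → 292.
Reduction: 307 − 292 = 15.

15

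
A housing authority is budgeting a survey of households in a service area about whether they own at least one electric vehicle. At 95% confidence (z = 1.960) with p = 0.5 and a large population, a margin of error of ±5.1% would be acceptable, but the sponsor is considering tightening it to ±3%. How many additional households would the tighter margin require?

698

At ±5.1%: n = 1.960² × 0.2500 / 0.051² ≈ 369.24 → 370.
At ±3%: n = 1.960² × 0.2500 / 0.030² ≈ 1067.11 → 1068.
Additional respondents: 1068 − 370 = 698.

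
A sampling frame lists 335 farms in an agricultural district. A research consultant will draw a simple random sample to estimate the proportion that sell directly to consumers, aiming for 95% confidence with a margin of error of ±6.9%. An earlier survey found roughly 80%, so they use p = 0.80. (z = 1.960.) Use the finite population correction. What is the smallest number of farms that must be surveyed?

Unadjusted: n₀ = 1.960² × 0.80 × 0.20 / 0.069² ≈ 129.10, so n₀ = 130.
Finite population correction with N = 335: n = n₀ / (1 + (n₀−1)/N) = 130 / (1 + 129/335) = 130 / 1.3851 ≈ 93.86.
Rounding up, n = 94.

94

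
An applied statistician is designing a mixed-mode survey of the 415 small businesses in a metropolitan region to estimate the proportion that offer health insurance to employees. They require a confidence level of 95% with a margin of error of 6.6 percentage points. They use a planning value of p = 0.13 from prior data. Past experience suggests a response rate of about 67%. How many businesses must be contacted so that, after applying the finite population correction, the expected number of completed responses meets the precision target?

For 95% confidence, z = 1.960.
Completed interviews needed (unadjusted): n₀ = 1.960² × 0.1131 / 0.066² ≈ 99.74 → 100.
FPC for N = 415: n = 100 / (1 + 99/415) = 100 / 1.2386 ≈ 80.74 → 81.
At a 67% response rate, contacts needed = 81 / 0.67 ≈ 120.90 → 121.

121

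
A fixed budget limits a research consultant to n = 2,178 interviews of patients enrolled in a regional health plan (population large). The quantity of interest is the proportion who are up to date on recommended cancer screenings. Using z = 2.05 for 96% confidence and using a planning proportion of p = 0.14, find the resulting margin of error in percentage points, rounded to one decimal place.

1.5

SE(p̂) = √[p(1−p)/n] = √[0.1204/2178] = 0.00744.
E = z × SE = 2.05 × 0.00744 = 0.01524, or 1.5 percentage points.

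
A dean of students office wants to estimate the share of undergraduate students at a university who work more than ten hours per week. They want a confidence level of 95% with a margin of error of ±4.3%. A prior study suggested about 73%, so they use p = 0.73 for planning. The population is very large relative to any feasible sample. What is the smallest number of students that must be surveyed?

410

For 95% confidence, z = 1.960.
With p = 0.73, p(1−p) = 0.1971.
n = z²·p(1−p)/E² = 1.960² × 0.1971 / 0.043² = 3.8416 × 0.1971 / 0.001849 ≈ 409.51.
Rounding up gives n = 410.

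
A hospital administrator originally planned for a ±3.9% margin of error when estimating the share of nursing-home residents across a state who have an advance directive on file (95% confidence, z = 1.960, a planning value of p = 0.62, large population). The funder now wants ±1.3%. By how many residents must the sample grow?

4760

At ±3.9%: n = 1.960² × 0.2356 / 0.039² ≈ 595.06 → 596.
At ±1.3%: n = 1.960² × 0.2356 / 0.013² ≈ 5355.51 → 5356.
Additional respondents: 5356 − 596 = 4760.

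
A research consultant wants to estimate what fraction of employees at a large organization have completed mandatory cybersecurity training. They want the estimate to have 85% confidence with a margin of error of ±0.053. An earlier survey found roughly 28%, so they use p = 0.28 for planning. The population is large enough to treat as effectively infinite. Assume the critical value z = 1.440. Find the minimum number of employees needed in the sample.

With p = 0.28, p(1−p) = 0.2016.
n = z²·p(1−p)/E² = 1.440² × 0.2016 / 0.053² = 2.0736 × 0.2016 / 0.002809 ≈ 148.82.
Rounding up gives n = 149.

149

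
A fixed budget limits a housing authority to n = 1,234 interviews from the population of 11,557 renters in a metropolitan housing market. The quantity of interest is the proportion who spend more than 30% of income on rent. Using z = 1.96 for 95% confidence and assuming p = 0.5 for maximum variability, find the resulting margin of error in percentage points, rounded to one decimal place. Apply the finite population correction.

Finite-population factor: (N−n)/(N−1) = (11557−1234)/(11557−1) = 0.8933.
SE(p̂) = √[p(1−p)/n · (N−n)/(N−1)] = √[0.2500/1234 × 0.8933] = 0.01345.
E = z × SE = 1.96 × 0.01345 = 0.02637 ≈ 2.6 percentage points.

2.6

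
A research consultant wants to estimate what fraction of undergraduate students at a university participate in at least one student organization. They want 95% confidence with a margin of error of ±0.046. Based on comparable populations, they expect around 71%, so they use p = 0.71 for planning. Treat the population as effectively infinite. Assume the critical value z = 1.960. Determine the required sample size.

374

With p = 0.71, p(1−p) = 0.2059.
n = z²·p(1−p)/E² = 1.960² × 0.2059 / 0.046² = 3.8416 × 0.2059 / 0.002116 ≈ 373.81.
Rounding up gives n = 374.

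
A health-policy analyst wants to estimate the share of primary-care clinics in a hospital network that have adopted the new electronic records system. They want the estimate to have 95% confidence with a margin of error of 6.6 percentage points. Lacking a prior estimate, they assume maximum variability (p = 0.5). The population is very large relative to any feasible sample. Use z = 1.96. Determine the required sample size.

221

With p = 0.5, p(1−p) = 0.25.
n = z²·p(1−p)/E² = 1.96² × 0.2500 / 0.066² = 3.8416 × 0.2500 / 0.004356 ≈ 220.48.
Rounding up gives n = 221.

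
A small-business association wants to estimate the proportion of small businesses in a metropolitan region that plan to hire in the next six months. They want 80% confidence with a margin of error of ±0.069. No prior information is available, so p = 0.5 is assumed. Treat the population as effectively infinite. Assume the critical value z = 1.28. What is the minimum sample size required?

With p = 0.5, p(1−p) = 0.25.
n = z²·p(1−p)/E² = 1.28² × 0.2500 / 0.069² = 1.6384 × 0.2500 / 0.004761 ≈ 86.03.
Rounding up gives n = 87.

87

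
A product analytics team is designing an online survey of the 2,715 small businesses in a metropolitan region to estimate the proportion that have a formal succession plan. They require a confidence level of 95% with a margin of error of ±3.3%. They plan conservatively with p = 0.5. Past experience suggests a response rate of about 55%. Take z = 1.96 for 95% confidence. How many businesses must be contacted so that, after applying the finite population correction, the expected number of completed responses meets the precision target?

1211

Completed interviews needed (unadjusted): n₀ = 1.96² × 0.2500 / 0.033² ≈ 881.91 → 882.
FPC for N = 2,715: n = 882 / (1 + 881/2715) = 882 / 1.3245 ≈ 665.91 → 666.
At a 55% response rate, contacts needed = 666 / 0.55 ≈ 1210.91 → 1211.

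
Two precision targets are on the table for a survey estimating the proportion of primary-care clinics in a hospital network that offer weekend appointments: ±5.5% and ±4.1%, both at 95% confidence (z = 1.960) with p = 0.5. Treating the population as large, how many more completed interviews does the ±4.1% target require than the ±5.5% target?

254

At ±5.5%: n = 1.960² × 0.2500 / 0.055² ≈ 317.49 → 318.
At ±4.1%: n = 1.960² × 0.2500 / 0.041² ≈ 571.33 → 572.
Additional respondents: 572 − 318 = 254.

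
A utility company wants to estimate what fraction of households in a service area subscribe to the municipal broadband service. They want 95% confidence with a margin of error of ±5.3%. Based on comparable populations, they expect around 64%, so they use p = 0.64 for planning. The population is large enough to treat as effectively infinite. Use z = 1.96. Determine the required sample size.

316

With p = 0.64, p(1−p) = 0.2304.
n = z²·p(1−p)/E² = 1.96² × 0.2304 / 0.053² = 3.8416 × 0.2304 / 0.002809 ≈ 315.10.
Rounding up gives n = 316.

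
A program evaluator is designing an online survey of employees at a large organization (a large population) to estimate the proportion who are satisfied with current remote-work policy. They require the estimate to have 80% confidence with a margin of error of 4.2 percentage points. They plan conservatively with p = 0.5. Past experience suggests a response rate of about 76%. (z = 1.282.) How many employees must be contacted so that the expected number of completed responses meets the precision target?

307

Completed interviews needed: n₀ = 1.282² × 0.2500 / 0.042² ≈ 232.93 → 233.
At a 76% response rate, contacts needed = 233 / 0.76 ≈ 306.58 → 307.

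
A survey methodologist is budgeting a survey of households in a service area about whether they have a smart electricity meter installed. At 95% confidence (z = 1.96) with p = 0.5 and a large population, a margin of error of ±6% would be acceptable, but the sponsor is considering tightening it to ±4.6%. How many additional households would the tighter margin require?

At ±6%: n = 1.96² × 0.2500 / 0.060² ≈ 266.78 → 267.
At ±4.6%: n = 1.96² × 0.2500 / 0.046² ≈ 453.88 → 454.
Additional respondents: 454 − 267 = 187.

187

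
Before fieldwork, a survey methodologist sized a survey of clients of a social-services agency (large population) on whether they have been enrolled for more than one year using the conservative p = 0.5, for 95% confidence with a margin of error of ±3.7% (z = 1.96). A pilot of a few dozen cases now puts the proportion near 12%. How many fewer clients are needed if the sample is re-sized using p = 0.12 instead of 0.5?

405

Conservative (p = 0.5): n = 1.96² × 0.25 / 0.037² ≈ 701.53 → 702.
Using p = 0.12: p(1−p) = 0.1056, so n = 1.96² × 0.1056 / 0.037² ≈ 296.33 → 297.
Reduction: 702 − 297 = 405.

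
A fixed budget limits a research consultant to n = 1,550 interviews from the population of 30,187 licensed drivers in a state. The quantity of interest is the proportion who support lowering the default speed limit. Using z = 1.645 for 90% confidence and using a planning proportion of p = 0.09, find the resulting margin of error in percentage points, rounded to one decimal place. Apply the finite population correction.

Finite-population factor: (N−n)/(N−1) = (30187−1550)/(30187−1) = 0.9487.
SE(p̂) = √[p(1−p)/n · (N−n)/(N−1)] = √[0.0819/1550 × 0.9487] = 0.00708.
E = z × SE = 1.645 × 0.00708 = 0.01165 ≈ 1.2 percentage points.

1.2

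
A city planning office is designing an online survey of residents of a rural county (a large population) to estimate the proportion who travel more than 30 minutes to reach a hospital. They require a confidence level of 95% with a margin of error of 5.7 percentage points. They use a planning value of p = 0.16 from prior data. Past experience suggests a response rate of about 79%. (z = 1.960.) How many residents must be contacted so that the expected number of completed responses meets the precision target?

Completed interviews needed: n₀ = 1.960² × 0.1344 / 0.057² ≈ 158.91 → 159.
At a 79% response rate, contacts needed = 159 / 0.79 ≈ 201.27 → 202.

202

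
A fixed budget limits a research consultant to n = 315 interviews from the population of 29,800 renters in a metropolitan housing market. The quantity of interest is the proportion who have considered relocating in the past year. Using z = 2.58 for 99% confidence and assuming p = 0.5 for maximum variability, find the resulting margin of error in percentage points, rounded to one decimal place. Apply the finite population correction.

7.2

Finite-population factor: (N−n)/(N−1) = (29800−315)/(29800−1) = 0.9895.
SE(p̂) = √[p(1−p)/n · (N−n)/(N−1)] = √[0.2500/315 × 0.9895] = 0.02802.
E = z × SE = 2.58 × 0.02802 = 0.07230 ≈ 7.2 percentage points.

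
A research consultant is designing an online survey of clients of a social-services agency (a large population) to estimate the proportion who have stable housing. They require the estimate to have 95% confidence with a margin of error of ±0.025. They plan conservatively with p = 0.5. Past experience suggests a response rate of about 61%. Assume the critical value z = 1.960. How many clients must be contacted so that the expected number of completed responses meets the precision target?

Completed interviews needed: n₀ = 1.960² × 0.2500 / 0.025² ≈ 1536.64 → 1537.
At a 61% response rate, contacts needed = 1537 / 0.61 ≈ 2519.67 → 2520.

2520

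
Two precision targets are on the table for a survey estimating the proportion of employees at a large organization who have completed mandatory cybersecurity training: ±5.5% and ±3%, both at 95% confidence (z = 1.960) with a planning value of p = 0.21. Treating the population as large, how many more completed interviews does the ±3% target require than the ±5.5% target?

498

At ±5.5%: n = 1.960² × 0.1659 / 0.055² ≈ 210.68 → 211.
At ±3%: n = 1.960² × 0.1659 / 0.030² ≈ 708.13 → 709.
Additional respondents: 709 − 211 = 498.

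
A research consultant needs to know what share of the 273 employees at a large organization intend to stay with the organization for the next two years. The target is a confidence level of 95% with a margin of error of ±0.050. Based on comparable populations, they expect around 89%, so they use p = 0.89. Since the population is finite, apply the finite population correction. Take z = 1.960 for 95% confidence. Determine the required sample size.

98

Unadjusted: n₀ = 1.960² × 0.89 × 0.11 / 0.050² ≈ 150.44, so n₀ = 151.
Finite population correction with N = 273: n = n₀ / (1 + (n₀−1)/N) = 151 / (1 + 150/273) = 151 / 1.5495 ≈ 97.45.
Rounding up, n = 98.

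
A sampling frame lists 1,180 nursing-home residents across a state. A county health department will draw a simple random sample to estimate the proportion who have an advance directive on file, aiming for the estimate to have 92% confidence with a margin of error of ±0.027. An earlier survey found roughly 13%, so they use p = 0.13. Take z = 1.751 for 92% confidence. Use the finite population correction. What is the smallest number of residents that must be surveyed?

340

Unadjusted: n₀ = 1.751² × 0.13 × 0.87 / 0.027² ≈ 475.67, so n₀ = 476.
Finite population correction with N = 1,180: n = n₀ / (1 + (n₀−1)/N) = 476 / (1 + 475/1180) = 476 / 1.4025 ≈ 339.38.
Rounding up, n = 340.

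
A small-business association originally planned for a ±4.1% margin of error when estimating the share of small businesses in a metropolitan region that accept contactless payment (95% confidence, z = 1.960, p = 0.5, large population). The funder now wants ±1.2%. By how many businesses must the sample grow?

6098

At ±4.1%: n = 1.960² × 0.2500 / 0.041² ≈ 571.33 → 572.
At ±1.2%: n = 1.960² × 0.2500 / 0.012² ≈ 6669.44 → 6670.
Additional respondents: 6670 − 572 = 6098.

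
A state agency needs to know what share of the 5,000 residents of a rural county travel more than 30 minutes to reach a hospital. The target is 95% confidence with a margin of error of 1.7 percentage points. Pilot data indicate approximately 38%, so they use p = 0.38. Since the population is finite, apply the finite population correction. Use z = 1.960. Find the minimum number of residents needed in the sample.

Unadjusted: n₀ = 1.960² × 0.38 × 0.62 / 0.017² ≈ 3131.77, so n₀ = 3132.
Finite population correction with N = 5,000: n = n₀ / (1 + (n₀−1)/N) = 3132 / (1 + 3131/5000) = 3132 / 1.6262 ≈ 1925.96.
Rounding up, n = 1926.

1926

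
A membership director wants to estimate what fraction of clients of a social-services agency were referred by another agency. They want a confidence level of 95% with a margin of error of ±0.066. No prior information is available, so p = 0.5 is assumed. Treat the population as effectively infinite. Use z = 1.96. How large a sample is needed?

With p = 0.5, p(1−p) = 0.25.
n = z²·p(1−p)/E² = 1.96² × 0.2500 / 0.066² = 3.8416 × 0.2500 / 0.004356 ≈ 220.48.
Rounding up gives n = 221.

221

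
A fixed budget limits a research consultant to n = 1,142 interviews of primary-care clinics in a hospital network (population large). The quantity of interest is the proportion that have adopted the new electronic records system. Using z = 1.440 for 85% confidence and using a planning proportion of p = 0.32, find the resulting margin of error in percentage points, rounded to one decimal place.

2.0

SE(p̂) = √[p(1−p)/n] = √[0.2176/1142] = 0.01380.
E = z × SE = 1.440 × 0.01380 = 0.01988, or 2.0 percentage points.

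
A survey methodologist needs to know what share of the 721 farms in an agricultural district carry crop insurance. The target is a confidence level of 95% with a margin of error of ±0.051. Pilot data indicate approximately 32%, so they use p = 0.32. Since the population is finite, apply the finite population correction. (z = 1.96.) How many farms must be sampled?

223

Unadjusted: n₀ = 1.96² × 0.32 × 0.68 / 0.051² ≈ 321.39, so n₀ = 322.
Finite population correction with N = 721: n = n₀ / (1 + (n₀−1)/N) = 322 / (1 + 321/721) = 322 / 1.4452 ≈ 222.80.
Rounding up, n = 223.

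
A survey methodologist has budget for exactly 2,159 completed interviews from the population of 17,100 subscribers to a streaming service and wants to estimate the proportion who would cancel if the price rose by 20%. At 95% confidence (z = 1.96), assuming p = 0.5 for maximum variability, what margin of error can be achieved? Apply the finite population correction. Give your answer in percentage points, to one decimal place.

2.0

Finite-population factor: (N−n)/(N−1) = (17100−2159)/(17100−1) = 0.8738.
SE(p̂) = √[p(1−p)/n · (N−n)/(N−1)] = √[0.2500/2159 × 0.8738] = 0.01006.
E = z × SE = 1.96 × 0.01006 = 0.01972 ≈ 2.0 percentage points.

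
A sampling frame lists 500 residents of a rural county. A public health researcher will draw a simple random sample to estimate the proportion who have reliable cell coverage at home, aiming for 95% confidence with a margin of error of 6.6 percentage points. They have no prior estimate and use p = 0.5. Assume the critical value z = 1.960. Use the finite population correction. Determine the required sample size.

154

Unadjusted: n₀ = 1.960² × 0.50 × 0.50 / 0.066² ≈ 220.48, so n₀ = 221.
Finite population correction with N = 500: n = n₀ / (1 + (n₀−1)/N) = 221 / (1 + 220/500) = 221 / 1.4400 ≈ 153.47.
Rounding up, n = 154.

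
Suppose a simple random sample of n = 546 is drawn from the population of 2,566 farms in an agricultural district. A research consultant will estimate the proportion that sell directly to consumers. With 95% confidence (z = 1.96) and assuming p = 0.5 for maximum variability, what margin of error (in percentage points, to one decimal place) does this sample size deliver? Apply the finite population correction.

Finite-population factor: (N−n)/(N−1) = (2566−546)/(2566−1) = 0.7875.
SE(p̂) = √[p(1−p)/n · (N−n)/(N−1)] = √[0.2500/546 × 0.7875] = 0.01899.
E = z × SE = 1.96 × 0.01899 = 0.03722 ≈ 3.7 percentage points.

3.7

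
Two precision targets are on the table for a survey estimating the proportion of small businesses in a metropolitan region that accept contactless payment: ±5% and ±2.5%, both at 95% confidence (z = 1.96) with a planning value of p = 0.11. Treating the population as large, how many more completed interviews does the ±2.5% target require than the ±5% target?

451

At ±5%: n = 1.96² × 0.0979 / 0.050² ≈ 150.44 → 151.
At ±2.5%: n = 1.96² × 0.0979 / 0.025² ≈ 601.75 → 602.
Additional respondents: 602 − 151 = 451.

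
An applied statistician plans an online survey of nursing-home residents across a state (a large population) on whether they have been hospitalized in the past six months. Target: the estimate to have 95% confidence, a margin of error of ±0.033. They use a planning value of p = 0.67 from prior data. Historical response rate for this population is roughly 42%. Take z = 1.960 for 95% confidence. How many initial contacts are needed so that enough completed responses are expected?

Completed interviews needed: n₀ = 1.960² × 0.2211 / 0.033² ≈ 779.96 → 780.
At a 42% response rate, contacts needed = 780 / 0.42 ≈ 1857.14 → 1858.

1858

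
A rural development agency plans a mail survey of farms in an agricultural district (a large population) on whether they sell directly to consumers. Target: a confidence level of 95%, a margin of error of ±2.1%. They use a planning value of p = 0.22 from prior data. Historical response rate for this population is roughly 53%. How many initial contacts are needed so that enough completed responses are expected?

For 95% confidence, z = 1.96.
Completed interviews needed: n₀ = 1.96² × 0.1716 / 0.021² ≈ 1494.83 → 1495.
At a 53% response rate, contacts needed = 1495 / 0.53 ≈ 2820.75 → 2821.

2821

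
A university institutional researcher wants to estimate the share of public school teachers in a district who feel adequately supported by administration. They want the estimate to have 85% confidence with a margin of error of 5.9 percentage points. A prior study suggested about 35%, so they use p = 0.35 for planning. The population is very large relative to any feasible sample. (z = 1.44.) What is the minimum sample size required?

136

With p = 0.35, p(1−p) = 0.2275.
n = z²·p(1−p)/E² = 1.44² × 0.2275 / 0.059² = 2.0736 × 0.2275 / 0.003481 ≈ 135.52.
Rounding up gives n = 136.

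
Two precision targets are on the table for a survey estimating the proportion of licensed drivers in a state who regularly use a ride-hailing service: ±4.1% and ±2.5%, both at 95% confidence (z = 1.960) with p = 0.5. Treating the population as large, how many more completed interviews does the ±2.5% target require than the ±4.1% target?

965

At ±4.1%: n = 1.960² × 0.2500 / 0.041² ≈ 571.33 → 572.
At ±2.5%: n = 1.960² × 0.2500 / 0.025² ≈ 1536.64 → 1537.
Additional respondents: 1537 − 572 = 965.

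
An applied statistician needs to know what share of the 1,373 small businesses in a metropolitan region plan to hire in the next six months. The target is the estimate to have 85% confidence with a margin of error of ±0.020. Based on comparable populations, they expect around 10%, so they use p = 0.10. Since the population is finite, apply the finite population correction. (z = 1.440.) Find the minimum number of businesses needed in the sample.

349

Unadjusted: n₀ = 1.440² × 0.10 × 0.90 / 0.020² ≈ 466.56, so n₀ = 467.
Finite population correction with N = 1,373: n = n₀ / (1 + (n₀−1)/N) = 467 / (1 + 466/1373) = 467 / 1.3394 ≈ 348.66.
Rounding up, n = 349.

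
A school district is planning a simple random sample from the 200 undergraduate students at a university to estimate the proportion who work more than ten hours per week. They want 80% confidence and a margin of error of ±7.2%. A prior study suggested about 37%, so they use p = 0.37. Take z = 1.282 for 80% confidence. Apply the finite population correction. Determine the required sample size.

55

Unadjusted: n₀ = 1.282² × 0.37 × 0.63 / 0.072² ≈ 73.90, so n₀ = 74.
Finite population correction with N = 200: n = n₀ / (1 + (n₀−1)/N) = 74 / (1 + 73/200) = 74 / 1.3650 ≈ 54.21.
Rounding up, n = 55.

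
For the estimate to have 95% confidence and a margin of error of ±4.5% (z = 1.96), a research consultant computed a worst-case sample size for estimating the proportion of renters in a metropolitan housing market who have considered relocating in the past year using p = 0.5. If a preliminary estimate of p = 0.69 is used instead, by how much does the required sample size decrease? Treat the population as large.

69

Conservative (p = 0.5): n = 1.96² × 0.25 / 0.045² ≈ 474.27 → 475.
Using p = 0.69: p(1−p) = 0.2139, so n = 1.96² × 0.2139 / 0.045² ≈ 405.79 → 406.
Reduction: 475 − 406 = 69.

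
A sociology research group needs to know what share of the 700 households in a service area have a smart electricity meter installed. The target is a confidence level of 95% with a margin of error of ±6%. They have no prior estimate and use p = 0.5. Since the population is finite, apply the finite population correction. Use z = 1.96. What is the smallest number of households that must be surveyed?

Unadjusted: n₀ = 1.96² × 0.50 × 0.50 / 0.060² ≈ 266.78, so n₀ = 267.
Finite population correction with N = 700: n = n₀ / (1 + (n₀−1)/N) = 267 / (1 + 266/700) = 267 / 1.3800 ≈ 193.48.
Rounding up, n = 194.

194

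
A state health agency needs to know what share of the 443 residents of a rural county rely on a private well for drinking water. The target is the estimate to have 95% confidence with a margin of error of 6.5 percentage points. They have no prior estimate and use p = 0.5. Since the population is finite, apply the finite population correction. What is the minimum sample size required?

For 95% confidence, z = 1.960.
Unadjusted: n₀ = 1.960² × 0.50 × 0.50 / 0.065² ≈ 227.31, so n₀ = 228.
Finite population correction with N = 443: n = n₀ / (1 + (n₀−1)/N) = 228 / (1 + 227/443) = 228 / 1.5124 ≈ 150.75.
Rounding up, n = 151.

151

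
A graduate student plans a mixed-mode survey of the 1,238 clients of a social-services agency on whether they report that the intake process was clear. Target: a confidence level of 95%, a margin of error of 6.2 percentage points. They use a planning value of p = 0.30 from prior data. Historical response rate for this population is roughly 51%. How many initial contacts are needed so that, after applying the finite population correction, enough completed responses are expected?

For 95% confidence, z = 1.960.
Completed interviews needed (unadjusted): n₀ = 1.960² × 0.2100 / 0.062² ≈ 209.87 → 210.
FPC for N = 1,238: n = 210 / (1 + 209/1238) = 210 / 1.1688 ≈ 179.67 → 180.
At a 51% response rate, contacts needed = 180 / 0.51 ≈ 352.94 → 353.

353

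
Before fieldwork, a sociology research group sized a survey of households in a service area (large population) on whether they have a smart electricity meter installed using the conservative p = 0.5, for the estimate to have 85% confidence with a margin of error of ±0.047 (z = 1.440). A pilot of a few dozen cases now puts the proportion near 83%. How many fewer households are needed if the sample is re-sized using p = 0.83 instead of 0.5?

102

Conservative (p = 0.5): n = 1.440² × 0.25 / 0.047² ≈ 234.68 → 235.
Using p = 0.83: p(1−p) = 0.1411, so n = 1.440² × 0.1411 / 0.047² ≈ 132.45 → 133.
Reduction: 235 − 133 = 102.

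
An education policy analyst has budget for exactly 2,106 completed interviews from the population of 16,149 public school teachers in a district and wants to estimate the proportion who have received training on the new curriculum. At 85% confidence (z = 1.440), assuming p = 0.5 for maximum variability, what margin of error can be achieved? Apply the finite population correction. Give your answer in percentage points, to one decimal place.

Finite-population factor: (N−n)/(N−1) = (16149−2106)/(16149−1) = 0.8696.
SE(p̂) = √[p(1−p)/n · (N−n)/(N−1)] = √[0.2500/2106 × 0.8696] = 0.01016.
E = z × SE = 1.440 × 0.01016 = 0.01463 ≈ 1.5 percentage points.

1.5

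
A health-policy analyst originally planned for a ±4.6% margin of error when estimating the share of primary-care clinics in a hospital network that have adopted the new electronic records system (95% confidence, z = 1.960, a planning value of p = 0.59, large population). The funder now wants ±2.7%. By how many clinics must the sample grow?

835

At ±4.6%: n = 1.960² × 0.2419 / 0.046² ≈ 439.17 → 440.
At ±2.7%: n = 1.960² × 0.2419 / 0.027² ≈ 1274.74 → 1275.
Additional respondents: 1275 − 440 = 835.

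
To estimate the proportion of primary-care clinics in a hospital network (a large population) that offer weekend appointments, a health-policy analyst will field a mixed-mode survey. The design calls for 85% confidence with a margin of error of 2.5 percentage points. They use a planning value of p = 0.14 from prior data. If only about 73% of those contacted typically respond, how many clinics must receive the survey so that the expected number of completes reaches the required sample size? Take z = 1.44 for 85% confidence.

548

Completed interviews needed: n₀ = 1.44² × 0.1204 / 0.025² ≈ 399.46 → 400.
At a 73% response rate, contacts needed = 400 / 0.73 ≈ 547.95 → 548.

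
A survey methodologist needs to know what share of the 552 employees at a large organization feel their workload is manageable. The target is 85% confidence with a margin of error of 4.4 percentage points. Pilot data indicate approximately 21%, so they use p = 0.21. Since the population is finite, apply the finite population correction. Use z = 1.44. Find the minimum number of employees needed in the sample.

135

Unadjusted: n₀ = 1.44² × 0.21 × 0.79 / 0.044² ≈ 177.69, so n₀ = 178.
Finite population correction with N = 552: n = n₀ / (1 + (n₀−1)/N) = 178 / (1 + 177/552) = 178 / 1.3207 ≈ 134.78.
Rounding up, n = 135.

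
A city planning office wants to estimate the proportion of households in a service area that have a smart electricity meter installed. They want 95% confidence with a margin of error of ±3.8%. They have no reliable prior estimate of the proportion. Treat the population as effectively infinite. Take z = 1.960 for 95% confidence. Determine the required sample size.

666

With no prior estimate, use p = 0.5, giving p(1−p) = 0.25.
n = z²·p(1−p)/E² = 1.960² × 0.2500 / 0.038² = 3.8416 × 0.2500 / 0.001444 ≈ 665.10.
Rounding up gives n = 666.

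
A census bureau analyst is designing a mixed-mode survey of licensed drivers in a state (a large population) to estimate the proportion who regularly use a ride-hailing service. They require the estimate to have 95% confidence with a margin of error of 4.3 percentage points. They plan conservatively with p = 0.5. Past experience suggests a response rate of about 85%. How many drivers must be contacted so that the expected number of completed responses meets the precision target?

For 95% confidence, z = 1.960.
Completed interviews needed: n₀ = 1.960² × 0.2500 / 0.043² ≈ 519.42 → 520.
At an 85% response rate, contacts needed = 520 / 0.85 ≈ 611.76 → 612.

612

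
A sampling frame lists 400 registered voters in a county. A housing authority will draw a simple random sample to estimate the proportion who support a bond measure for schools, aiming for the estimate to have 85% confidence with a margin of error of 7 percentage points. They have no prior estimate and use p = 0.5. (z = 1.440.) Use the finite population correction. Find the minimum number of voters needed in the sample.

84

Unadjusted: n₀ = 1.440² × 0.50 × 0.50 / 0.070² ≈ 105.80, so n₀ = 106.
Finite population correction with N = 400: n = n₀ / (1 + (n₀−1)/N) = 106 / (1 + 105/400) = 106 / 1.2625 ≈ 83.96.
Rounding up, n = 84.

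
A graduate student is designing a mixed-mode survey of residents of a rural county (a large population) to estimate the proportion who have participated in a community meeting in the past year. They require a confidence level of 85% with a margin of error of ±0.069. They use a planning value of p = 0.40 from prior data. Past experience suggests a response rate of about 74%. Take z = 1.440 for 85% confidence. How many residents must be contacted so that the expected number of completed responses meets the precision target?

142

Completed interviews needed: n₀ = 1.440² × 0.2400 / 0.069² ≈ 104.53 → 105.
At a 74% response rate, contacts needed = 105 / 0.74 ≈ 141.89 → 142.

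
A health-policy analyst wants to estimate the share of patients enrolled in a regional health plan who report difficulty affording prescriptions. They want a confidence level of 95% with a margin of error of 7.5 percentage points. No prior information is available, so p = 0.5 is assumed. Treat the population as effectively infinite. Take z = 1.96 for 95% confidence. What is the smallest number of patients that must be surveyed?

171

With p = 0.5, p(1−p) = 0.25.
n = z²·p(1−p)/E² = 1.96² × 0.2500 / 0.075² = 3.8416 × 0.2500 / 0.005625 ≈ 170.74.
Rounding up gives n = 171.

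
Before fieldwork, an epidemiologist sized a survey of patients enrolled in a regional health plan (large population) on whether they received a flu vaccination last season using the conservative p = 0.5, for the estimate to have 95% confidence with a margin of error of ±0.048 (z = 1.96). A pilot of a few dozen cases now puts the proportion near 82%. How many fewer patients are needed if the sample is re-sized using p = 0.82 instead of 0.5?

Conservative (p = 0.5): n = 1.96² × 0.25 / 0.048² ≈ 416.84 → 417.
Using p = 0.82: p(1−p) = 0.1476, so n = 1.96² × 0.1476 / 0.048² ≈ 246.10 → 247.
Reduction: 417 − 247 = 170.

170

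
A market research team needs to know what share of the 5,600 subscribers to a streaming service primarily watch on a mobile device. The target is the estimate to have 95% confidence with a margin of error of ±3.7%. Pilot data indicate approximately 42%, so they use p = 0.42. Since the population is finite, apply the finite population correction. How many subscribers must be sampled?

610

For 95% confidence, z = 1.960.
Unadjusted: n₀ = 1.960² × 0.42 × 0.58 / 0.037² ≈ 683.57, so n₀ = 684.
Finite population correction with N = 5,600: n = n₀ / (1 + (n₀−1)/N) = 684 / (1 + 683/5600) = 684 / 1.1220 ≈ 609.65.
Rounding up, n = 610.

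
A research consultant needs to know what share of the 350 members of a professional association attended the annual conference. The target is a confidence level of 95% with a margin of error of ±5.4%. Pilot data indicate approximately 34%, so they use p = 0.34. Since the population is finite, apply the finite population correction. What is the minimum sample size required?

161

For 95% confidence, z = 1.96.
Unadjusted: n₀ = 1.96² × 0.34 × 0.66 / 0.054² ≈ 295.63, so n₀ = 296.
Finite population correction with N = 350: n = n₀ / (1 + (n₀−1)/N) = 296 / (1 + 295/350) = 296 / 1.8429 ≈ 160.62.
Rounding up, n = 161.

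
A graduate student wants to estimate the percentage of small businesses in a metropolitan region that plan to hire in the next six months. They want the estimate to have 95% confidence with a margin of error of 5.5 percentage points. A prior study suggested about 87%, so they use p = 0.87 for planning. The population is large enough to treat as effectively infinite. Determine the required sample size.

For 95% confidence, z = 1.96.
With p = 0.87, p(1−p) = 0.1131.
n = z²·p(1−p)/E² = 1.96² × 0.1131 / 0.055² = 3.8416 × 0.1131 / 0.003025 ≈ 143.63.
Rounding up gives n = 144.

144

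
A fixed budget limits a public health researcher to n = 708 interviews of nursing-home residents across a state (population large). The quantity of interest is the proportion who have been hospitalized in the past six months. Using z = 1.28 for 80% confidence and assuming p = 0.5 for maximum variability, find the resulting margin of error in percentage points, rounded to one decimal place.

2.4

SE(p̂) = √[p(1−p)/n] = √[0.2500/708] = 0.01879.
E = z × SE = 1.28 × 0.01879 = 0.02405, or 2.4 percentage points.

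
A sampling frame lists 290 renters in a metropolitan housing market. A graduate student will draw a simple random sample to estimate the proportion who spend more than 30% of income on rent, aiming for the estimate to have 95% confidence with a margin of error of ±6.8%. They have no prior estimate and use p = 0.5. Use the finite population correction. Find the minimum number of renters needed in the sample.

For 95% confidence, z = 1.96.
Unadjusted: n₀ = 1.96² × 0.50 × 0.50 / 0.068² ≈ 207.70, so n₀ = 208.
Finite population correction with N = 290: n = n₀ / (1 + (n₀−1)/N) = 208 / (1 + 207/290) = 208 / 1.7138 ≈ 121.37.
Rounding up, n = 122.

122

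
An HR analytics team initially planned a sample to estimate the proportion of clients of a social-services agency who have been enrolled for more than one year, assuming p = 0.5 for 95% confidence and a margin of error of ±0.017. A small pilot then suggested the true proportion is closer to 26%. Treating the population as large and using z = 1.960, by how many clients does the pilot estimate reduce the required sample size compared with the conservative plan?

766

Conservative (p = 0.5): n = 1.960² × 0.25 / 0.017² ≈ 3323.18 → 3324.
Using p = 0.26: p(1−p) = 0.1924, so n = 1.960² × 0.1924 / 0.017² ≈ 2557.52 → 2558.
Reduction: 3324 − 2558 = 766.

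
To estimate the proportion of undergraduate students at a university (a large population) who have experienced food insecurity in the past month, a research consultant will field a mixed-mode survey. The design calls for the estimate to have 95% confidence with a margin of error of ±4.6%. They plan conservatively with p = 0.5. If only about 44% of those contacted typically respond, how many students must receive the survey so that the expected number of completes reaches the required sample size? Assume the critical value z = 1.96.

1032

Completed interviews needed: n₀ = 1.96² × 0.2500 / 0.046² ≈ 453.88 → 454.
At a 44% response rate, contacts needed = 454 / 0.44 ≈ 1031.82 → 1032.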